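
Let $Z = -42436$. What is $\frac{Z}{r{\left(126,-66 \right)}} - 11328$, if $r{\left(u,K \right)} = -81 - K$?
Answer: $- \frac{127484}{15} \approx -8498.9$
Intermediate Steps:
$\frac{Z}{r{\left(126,-66 \right)}} - 11328 = - \frac{42436}{-81 - -66} - 11328 = - \frac{42436}{-81 + 66} - 11328 = - \frac{42436}{-15} - 11328 = \left(-42436\right) \left(- \frac{1}{15}\right) - 11328 = \frac{42436}{15} - 11328 = - \frac{127484}{15}$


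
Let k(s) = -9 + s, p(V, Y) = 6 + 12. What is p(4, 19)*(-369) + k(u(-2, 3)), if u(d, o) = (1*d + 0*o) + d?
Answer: -6655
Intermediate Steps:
u(d, o) = 2*d (u(d, o) = (d + 0) + d = d + d = 2*d)
p(V, Y) = 18
p(4, 19)*(-369) + k(u(-2, 3)) = 18*(-369) + (-9 + 2*(-2)) = -6642 + (-9 - 4) = -6642 - 13 = -6655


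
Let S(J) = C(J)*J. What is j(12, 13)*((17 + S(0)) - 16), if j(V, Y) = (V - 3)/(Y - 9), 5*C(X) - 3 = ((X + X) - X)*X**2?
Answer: 9/4 ≈ 2.2500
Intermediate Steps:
C(X) = 3/5 + X**3/5 (C(X) = 3/5 + (((X + X) - X)*X**2)/5 = 3/5 + ((2*X - X)*X**2)/5 = 3/5 + (X*X**2)/5 = 3/5 + X**3/5)
S(J) = J*(3/5 + J**3/5) (S(J) = (3/5 + J**3/5)*J = J*(3/5 + J**3/5))
j(V, Y) = (-3 + V)/(-9 + Y)
j(12, 13)*((17 + S(0)) - 16) = ((-3 + 12)/(-9 + 13))*((17 + (1/5)*0*(3 + 0**3)) - 16) = (9/4)*((17 + (1/5)*0*(3 + 0)) - 16) = ((1/4)*9)*((17 + (1/5)*0*3) - 16) = 9*((17 + 0) - 16)/4 = 9*(17 - 16)/4 = (9/4)*1 = 9/4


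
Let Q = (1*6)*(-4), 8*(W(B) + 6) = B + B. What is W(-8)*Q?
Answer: 192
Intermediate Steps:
W(B) = -6 + B/4 (W(B) = -6 + (B + B)/8 = -6 + (2*B)/8 = -6 + B/4)
Q = -24 (Q = 6*(-4) = -24)
W(-8)*Q = (-6 + (¼)*(-8))*(-24) = (-6 - 2)*(-24) = -8*(-24) = 192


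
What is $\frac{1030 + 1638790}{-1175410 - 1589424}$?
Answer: $- \frac{819910}{1382417} \approx -0.5931$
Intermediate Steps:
$\frac{1030 + 1638790}{-1175410 - 1589424} = \frac{1639820}{-1175410 - 1589424} = \frac{1639820}{-2764834} = 1639820 \left(- \frac{1}{2764834}\right) = - \frac{819910}{1382417}$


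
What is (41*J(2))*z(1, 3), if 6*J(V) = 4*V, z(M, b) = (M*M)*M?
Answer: 164/3 ≈ 54.667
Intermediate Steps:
z(M, b) = M³ (z(M, b) = M²*M = M³)
J(V) = 2*V/3 (J(V) = (4*V)/6 = 2*V/3)
(41*J(2))*z(1, 3) = (41*((⅔)*2))*1³ = (41*(4/3))*1 = (164/3)*1 = 164/3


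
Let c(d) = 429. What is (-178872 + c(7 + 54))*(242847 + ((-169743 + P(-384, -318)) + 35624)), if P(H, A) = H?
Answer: -19333228392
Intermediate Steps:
(-178872 + c(7 + 54))*(242847 + ((-169743 + P(-384, -318)) + 35624)) = (-178872 + 429)*(242847 + ((-169743 - 384) + 35624)) = -178443*(242847 + (-170127 + 35624)) = -178443*(242847 - 134503) = -178443*108344 = -19333228392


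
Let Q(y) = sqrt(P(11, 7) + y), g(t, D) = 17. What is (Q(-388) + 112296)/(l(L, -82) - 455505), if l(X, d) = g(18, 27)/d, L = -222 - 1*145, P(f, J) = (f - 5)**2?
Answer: -9208272/37351427 - 328*I*sqrt(22)/37351427 ≈ -0.24653 - 4.1189e-5*I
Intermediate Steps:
P(f, J) = (-5 + f)**2
L = -367 (L = -222 - 145 = -367)
l(X, d) = 17/d
Q(y) = sqrt(36 + y) (Q(y) = sqrt((-5 + 11)**2 + y) = sqrt(6**2 + y) = sqrt(36 + y))
(Q(-388) + 112296)/(l(L, -82) - 455505) = (sqrt(36 - 388) + 112296)/(17/(-82) - 455505) = (sqrt(-352) + 112296)/(17*(-1/82) - 455505) = (4*I*sqrt(22) + 112296)/(-17/82 - 455505) = (112296 + 4*I*sqrt(22))/(-37351427/82) = (112296 + 4*I*sqrt(22))*(-82/37351427) = -9208272/37351427 - 328*I*sqrt(22)/37351427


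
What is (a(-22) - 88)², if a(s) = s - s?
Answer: 7744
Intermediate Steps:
a(s) = 0
(a(-22) - 88)² = (0 - 88)² = (-88)² = 7744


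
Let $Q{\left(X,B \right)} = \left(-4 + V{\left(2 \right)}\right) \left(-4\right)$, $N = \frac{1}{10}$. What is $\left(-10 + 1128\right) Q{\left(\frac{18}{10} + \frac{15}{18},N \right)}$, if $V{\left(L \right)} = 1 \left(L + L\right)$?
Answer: $0$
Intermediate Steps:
$N = \frac{1}{10} \approx 0.1$
$V{\left(L \right)} = 2 L$ ($V{\left(L \right)} = 1 \cdot 2 L = 2 L$)
$Q{\left(X,B \right)} = 0$ ($Q{\left(X,B \right)} = \left(-4 + 2 \cdot 2\right) \left(-4\right) = \left(-4 + 4\right) \left(-4\right) = 0 \left(-4\right) = 0$)
$\left(-10 + 1128\right) Q{\left(\frac{18}{10} + \frac{15}{18},N \right)} = \left(-10 + 1128\right) 0 = 1118 \cdot 0 = 0$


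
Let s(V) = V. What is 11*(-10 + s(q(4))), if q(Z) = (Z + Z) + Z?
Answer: 22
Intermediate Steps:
q(Z) = 3*Z (q(Z) = 2*Z + Z = 3*Z)
11*(-10 + s(q(4))) = 11*(-10 + 3*4) = 11*(-10 + 12) = 11*2 = 22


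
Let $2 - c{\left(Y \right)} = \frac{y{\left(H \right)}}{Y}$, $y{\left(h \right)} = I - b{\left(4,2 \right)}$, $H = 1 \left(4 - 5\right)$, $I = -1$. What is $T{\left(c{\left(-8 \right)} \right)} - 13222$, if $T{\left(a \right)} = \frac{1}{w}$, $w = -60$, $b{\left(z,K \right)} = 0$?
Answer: $- \frac{793321}{60} \approx -13222.0$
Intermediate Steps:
$H = -1$ ($H = 1 \left(-1\right) = -1$)
$y{\left(h \right)} = -1$ ($y{\left(h \right)} = -1 - 0 = -1 + 0 = -1$)
$c{\left(Y \right)} = 2 + \frac{1}{Y}$ ($c{\left(Y \right)} = 2 - - \frac{1}{Y} = 2 + \frac{1}{Y}$)
$T{\left(a \right)} = - \frac{1}{60}$ ($T{\left(a \right)} = \frac{1}{-60} = - \frac{1}{60}$)
$T{\left(c{\left(-8 \right)} \right)} - 13222 = - \frac{1}{60} - 13222 = - \frac{793321}{60}$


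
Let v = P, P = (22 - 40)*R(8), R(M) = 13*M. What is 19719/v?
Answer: -2191/208 ≈ -10.534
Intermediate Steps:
P = -1872 (P = (22 - 40)*(13*8) = -18*104 = -1872)
v = -1872
19719/v = 19719/(-1872) = 19719*(-1/1872) = -2191/208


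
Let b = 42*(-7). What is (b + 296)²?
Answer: 4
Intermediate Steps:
b = -294
(b + 296)² = (-294 + 296)² = 2² = 4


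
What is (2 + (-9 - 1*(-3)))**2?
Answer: 16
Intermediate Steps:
(2 + (-9 - 1*(-3)))**2 = (2 + (-9 + 3))**2 = (2 - 6)**2 = (-4)**2 = 16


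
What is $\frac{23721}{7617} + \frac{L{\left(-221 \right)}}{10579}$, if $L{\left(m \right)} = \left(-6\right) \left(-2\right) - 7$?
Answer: $\frac{83660848}{26860081} \approx 3.1147$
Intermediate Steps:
$L{\left(m \right)} = 5$ ($L{\left(m \right)} = 12 - 7 = 5$)
$\frac{23721}{7617} + \frac{L{\left(-221 \right)}}{10579} = \frac{23721}{7617} + \frac{5}{10579} = 23721 \cdot \frac{1}{7617} + 5 \cdot \frac{1}{10579} = \frac{7907}{2539} + \frac{5}{10579} = \frac{83660848}{26860081}$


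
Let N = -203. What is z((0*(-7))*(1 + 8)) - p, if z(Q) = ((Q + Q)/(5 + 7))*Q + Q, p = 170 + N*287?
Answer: 58091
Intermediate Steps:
p = -58091 (p = 170 - 203*287 = 170 - 58261 = -58091)
z(Q) = Q + Q**2/6 (z(Q) = ((2*Q)/12)*Q + Q = ((2*Q)*(1/12))*Q + Q = (Q/6)*Q + Q = Q**2/6 + Q = Q + Q**2/6)
z((0*(-7))*(1 + 8)) - p = ((0*(-7))*(1 + 8))*(6 + (0*(-7))*(1 + 8))/6 - 1*(-58091) = (0*9)*(6 + 0*9)/6 + 58091 = (1/6)*0*(6 + 0) + 58091 = (1/6)*0*6 + 58091 = 0 + 58091 = 58091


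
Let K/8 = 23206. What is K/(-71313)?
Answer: -185648/71313 ≈ -2.6033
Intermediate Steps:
K = 185648 (K = 8*23206 = 185648)
K/(-71313) = 185648/(-71313) = 185648*(-1/71313) = -185648/71313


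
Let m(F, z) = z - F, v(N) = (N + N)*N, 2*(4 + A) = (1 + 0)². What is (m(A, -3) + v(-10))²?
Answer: 160801/4 ≈ 40200.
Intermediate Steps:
A = -7/2 (A = -4 + (1 + 0)²/2 = -4 + (½)*1² = -4 + (½)*1 = -4 + ½ = -7/2 ≈ -3.5000)
v(N) = 2*N² (v(N) = (2*N)*N = 2*N²)
(m(A, -3) + v(-10))² = ((-3 - 1*(-7/2)) + 2*(-10)²)² = ((-3 + 7/2) + 2*100)² = (½ + 200)² = (401/2)² = 160801/4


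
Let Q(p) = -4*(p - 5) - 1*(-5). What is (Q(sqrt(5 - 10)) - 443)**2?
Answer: 174644 + 3344*I*sqrt(5) ≈ 1.7464e+5 + 7477.4*I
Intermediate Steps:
Q(p) = 25 - 4*p (Q(p) = -4*(-5 + p) + 5 = (20 - 4*p) + 5 = 25 - 4*p)
(Q(sqrt(5 - 10)) - 443)**2 = ((25 - 4*sqrt(5 - 10)) - 443)**2 = ((25 - 4*I*sqrt(5)) - 443)**2 = (-418 - 4*I*sqrt(5))**2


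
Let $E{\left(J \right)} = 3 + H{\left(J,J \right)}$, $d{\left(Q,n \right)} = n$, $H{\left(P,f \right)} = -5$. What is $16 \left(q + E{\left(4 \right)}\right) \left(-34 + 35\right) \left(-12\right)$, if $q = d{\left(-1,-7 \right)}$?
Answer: $1728$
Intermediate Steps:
$q = -7$
$E{\left(J \right)} = -2$ ($E{\left(J \right)} = 3 - 5 = -2$)
$16 \left(q + E{\left(4 \right)}\right) \left(-34 + 35\right) \left(-12\right) = 16 \left(-7 - 2\right) \left(-34 + 35\right) \left(-12\right) = 16 \left(\left(-9\right) 1\right) \left(-12\right) = 16 \left(-9\right) \left(-12\right) = \left(-144\right) \left(-12\right) = 1728$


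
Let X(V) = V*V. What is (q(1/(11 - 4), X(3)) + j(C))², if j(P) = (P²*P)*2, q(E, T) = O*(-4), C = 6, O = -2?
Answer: 193600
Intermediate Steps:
X(V) = V²
q(E, T) = 8 (q(E, T) = -2*(-4) = 8)
j(P) = 2*P³ (j(P) = P³*2 = 2*P³)
(q(1/(11 - 4), X(3)) + j(C))² = (8 + 2*6³)² = (8 + 2*216)² = (8 + 432)² = 440² = 193600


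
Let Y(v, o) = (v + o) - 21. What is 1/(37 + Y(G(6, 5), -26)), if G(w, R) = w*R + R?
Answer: 1/25 ≈ 0.040000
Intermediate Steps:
G(w, R) = R + R*w (G(w, R) = R*w + R = R + R*w)
Y(v, o) = -21 + o + v (Y(v, o) = (o + v) - 21 = -21 + o + v)
1/(37 + Y(G(6, 5), -26)) = 1/(37 + (-21 - 26 + 5*(1 + 6))) = 1/(37 + (-21 - 26 + 5*7)) = 1/(37 + (-21 - 26 + 35)) = 1/(37 - 12) = 1/25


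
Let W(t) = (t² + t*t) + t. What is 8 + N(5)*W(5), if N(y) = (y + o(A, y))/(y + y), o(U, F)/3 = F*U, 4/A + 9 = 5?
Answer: -47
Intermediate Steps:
W(t) = t + 2*t² (W(t) = (t² + t²) + t = 2*t² + t = t + 2*t²)
A = -1 (A = 4/(-9 + 5) = 4/(-4) = 4*(-¼) = -1)
o(U, F) = 3*F*U (o(U, F) = 3*(F*U) = 3*F*U)
N(y) = -1 (N(y) = (y + 3*y*(-1))/(y + y) = (y - 3*y)/((2*y)) = (-2*y)*(1/(2*y)) = -1)
8 + N(5)*W(5) = 8 - 5*(1 + 2*5) = 8 - 5*(1 + 10) = 8 - 5*11 = 8 - 1*55 = 8 - 55 = -47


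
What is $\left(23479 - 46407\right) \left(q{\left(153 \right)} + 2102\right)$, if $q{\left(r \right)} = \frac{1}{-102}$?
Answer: $- \frac{2457915992}{51} \approx -4.8194 \cdot 10^{7}$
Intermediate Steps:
$q{\left(r \right)} = - \frac{1}{102}$
$\left(23479 - 46407\right) \left(q{\left(153 \right)} + 2102\right) = \left(23479 - 46407\right) \left(- \frac{1}{102} + 2102\right) = \left(-22928\right) \frac{214403}{102} = - \frac{2457915992}{51}$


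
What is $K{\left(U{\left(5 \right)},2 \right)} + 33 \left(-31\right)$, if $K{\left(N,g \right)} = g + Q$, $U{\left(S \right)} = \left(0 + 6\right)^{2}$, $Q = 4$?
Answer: $-1017$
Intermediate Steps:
$U{\left(S \right)} = 36$ ($U{\left(S \right)} = 6^{2} = 36$)
$K{\left(N,g \right)} = 4 + g$ ($K{\left(N,g \right)} = g + 4 = 4 + g$)
$K{\left(U{\left(5 \right)},2 \right)} + 33 \left(-31\right) = \left(4 + 2\right) + 33 \left(-31\right) = 6 - 1023 = -1017$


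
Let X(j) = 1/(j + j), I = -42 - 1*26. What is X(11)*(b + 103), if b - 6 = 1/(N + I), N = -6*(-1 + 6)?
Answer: 971/196 ≈ 4.9541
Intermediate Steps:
I = -68 (I = -42 - 26 = -68)
N = -30 (N = -6*5 = -30)
b = 587/98 (b = 6 + 1/(-30 - 68) = 6 + 1/(-98) = 6 - 1/98 = 587/98 ≈ 5.9898)
X(j) = 1/(2*j)
X(11)*(b + 103) = ((½)/11)*(587/98 + 103) = ((½)*(1/11))*(10681/98) = (1/22)*(10681/98) = 971/196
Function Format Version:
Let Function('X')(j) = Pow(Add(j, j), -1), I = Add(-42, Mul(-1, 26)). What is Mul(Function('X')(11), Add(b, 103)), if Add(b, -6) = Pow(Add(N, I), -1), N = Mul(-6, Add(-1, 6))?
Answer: Rational(971, 196) ≈ 4.9541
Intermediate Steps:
I = -68 (I = Add(-42, -26) = -68)
N = -30 (N = Mul(-6, 5) = -30)
b = Rational(587, 98) (b = Add(6, Pow(Add(-30, -68), -1)) = Add(6, Pow(-98, -1)) = Add(6, Rational(-1, 98)) = Rational(587, 98) ≈ 5.9898)
Function('X')(j) = Mul(Rational(1, 2), Pow(j, -1)) (Function('X')(j) = Pow(Mul(2, j), -1) = Mul(Rational(1, 2), Pow(j, -1)))
Mul(Function('X')(11), Add(b, 103)) = Mul(Mul(Rational(1, 2), Pow(11, -1)), Add(Rational(587, 98), 103)) = Mul(Mul(Rational(1, 2), Rational(1, 11)), Rational(10681, 98)) = Mul(Rational(1, 22), Rational(10681, 98)) = Rational(971, 196)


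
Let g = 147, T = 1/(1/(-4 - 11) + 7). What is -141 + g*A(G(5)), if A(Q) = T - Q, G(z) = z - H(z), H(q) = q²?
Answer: 293301/104 ≈ 2820.2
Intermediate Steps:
T = 15/104 (T = 1/(1/(-15) + 7) = 1/(-1/15 + 7) = 1/(104/15) = 15/104 ≈ 0.14423)
G(z) = z - z²
A(Q) = 15/104 - Q
-141 + g*A(G(5)) = -141 + 147*(15/104 - 5*(1 - 1*5)) = -141 + 147*(15/104 - 5*(1 - 5)) = -141 + 147*(15/104 - 5*(-4)) = -141 + 147*(15/104 - 1*(-20)) = -141 + 147*(15/104 + 20) = -141 + 147*(2095/104) = -141 + 307965/104 = 293301/104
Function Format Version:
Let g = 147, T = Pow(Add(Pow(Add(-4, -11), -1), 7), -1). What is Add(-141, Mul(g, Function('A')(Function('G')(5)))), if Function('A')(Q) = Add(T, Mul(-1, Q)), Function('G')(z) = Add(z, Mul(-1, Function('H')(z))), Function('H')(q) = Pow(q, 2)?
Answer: Rational(293301, 104) ≈ 2820.2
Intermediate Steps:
T = Rational(15, 104) (T = Pow(Add(Pow(-15, -1), 7), -1) = Pow(Add(Rational(-1, 15), 7), -1) = Pow(Rational(104, 15), -1) = Rational(15, 104) ≈ 0.14423)
Function('G')(z) = Add(z, Mul(-1, Pow(z, 2)))
Function('A')(Q) = Add(Rational(15, 104), Mul(-1, Q))
Add(-141, Mul(g, Function('A')(Function('G')(5)))) = Add(-141, Mul(147, Add(Rational(15, 104), Mul(-1, Mul(5, Add(1, Mul(-1, 5))))))) = Add(-141, Mul(147, Add(Rational(15, 104), Mul(-1, Mul(5, Add(1, -5)))))) = Add(-141, Mul(147, Add(Rational(15, 104), Mul(-1, Mul(5, -4))))) = Add(-141, Mul(147, Add(Rational(15, 104), Mul(-1, -20)))) = Add(-141, Mul(147, Add(Rational(15, 104), 20))) = Add(-141, Mul(147, Rational(2095, 104))) = Add(-141, Rational(307965, 104)) = Rational(293301, 104)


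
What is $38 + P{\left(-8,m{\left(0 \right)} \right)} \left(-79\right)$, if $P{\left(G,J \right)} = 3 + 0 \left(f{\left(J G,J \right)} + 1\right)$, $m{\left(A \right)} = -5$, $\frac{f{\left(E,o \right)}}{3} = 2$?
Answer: $-199$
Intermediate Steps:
$f{\left(E,o \right)} = 6$ ($f{\left(E,o \right)} = 3 \cdot 2 = 6$)
$P{\left(G,J \right)} = 3$ ($P{\left(G,J \right)} = 3 + 0 \left(6 + 1\right) = 3 + 0 \cdot 7 = 3 + 0 = 3$)
$38 + P{\left(-8,m{\left(0 \right)} \right)} \left(-79\right) = 38 + 3 \left(-79\right) = 38 - 237 = -199$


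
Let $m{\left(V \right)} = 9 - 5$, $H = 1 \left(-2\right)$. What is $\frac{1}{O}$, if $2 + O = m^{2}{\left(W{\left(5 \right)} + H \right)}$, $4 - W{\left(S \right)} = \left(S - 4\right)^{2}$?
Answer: $\frac{1}{14} \approx 0.071429$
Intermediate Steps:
$H = -2$
$W{\left(S \right)} = 4 - \left(-4 + S\right)^{2}$ ($W{\left(S \right)} = 4 - \left(S - 4\right)^{2} = 4 - \left(-4 + S\right)^{2}$)
$m{\left(V \right)} = 4$ ($m{\left(V \right)} = 9 - 5 = 4$)
$O = 14$ ($O = -2 + 4^{2} = -2 + 16 = 14$)
$\frac{1}{O} = \frac{1}{14}$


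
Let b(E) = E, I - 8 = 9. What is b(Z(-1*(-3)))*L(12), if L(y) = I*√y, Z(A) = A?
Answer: 102*√3 ≈ 176.67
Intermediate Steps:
I = 17 (I = 8 + 9 = 17)
L(y) = 17*√y
b(Z(-1*(-3)))*L(12) = (-1*(-3))*(17*√12) = 3*(17*(2*√3)) = 3*(34*√3) = 102*√3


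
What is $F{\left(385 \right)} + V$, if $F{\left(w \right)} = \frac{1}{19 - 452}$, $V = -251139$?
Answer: $- \frac{108743188}{433} \approx -2.5114 \cdot 10^{5}$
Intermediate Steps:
$F{\left(w \right)} = - \frac{1}{433}$ ($F{\left(w \right)} = \frac{1}{-433} = - \frac{1}{433}$)
$F{\left(385 \right)} + V = - \frac{1}{433} - 251139 = - \frac{108743188}{433}$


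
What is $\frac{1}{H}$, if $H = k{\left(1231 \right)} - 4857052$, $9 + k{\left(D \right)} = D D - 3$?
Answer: $- \frac{1}{3341703} \approx -2.9925 \cdot 10^{-7}$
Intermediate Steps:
$k{\left(D \right)} = -12 + D^{2}$ ($k{\left(D \right)} = -9 + \left(D D - 3\right) = -9 + \left(D^{2} - 3\right) = -9 + \left(-3 + D^{2}\right) = -12 + D^{2}$)
$H = -3341703$ ($H = \left(-12 + 1231^{2}\right) - 4857052 = \left(-12 + 1515361\right) - 4857052 = 1515349 - 4857052 = -3341703$)
$\frac{1}{H} = \frac{1}{-3341703} = - \frac{1}{3341703}$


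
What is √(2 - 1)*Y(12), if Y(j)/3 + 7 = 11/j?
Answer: -73/4 ≈ -18.250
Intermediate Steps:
Y(j) = -21 + 33/j (Y(j) = -21 + 3*(11/j) = -21 + 33/j)
√(2 - 1)*Y(12) = √(2 - 1)*(-21 + 33/12) = √1*(-21 + 33*(1/12)) = 1*(-21 + 11/4) = 1*(-73/4) = -73/4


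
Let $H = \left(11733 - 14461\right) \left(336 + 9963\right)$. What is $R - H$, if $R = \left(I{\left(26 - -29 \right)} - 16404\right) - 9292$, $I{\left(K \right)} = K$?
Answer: $28070031$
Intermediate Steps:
$H = -28095672$ ($H = \left(-2728\right) 10299 = -28095672$)
$R = -25641$ ($R = \left(\left(26 - -29\right) - 16404\right) - 9292 = \left(\left(26 + 29\right) - 16404\right) - 9292 = \left(55 - 16404\right) - 9292 = -16349 - 9292 = -25641$)
$R - H = -25641 - -28095672 = -25641 + 28095672 = 28070031$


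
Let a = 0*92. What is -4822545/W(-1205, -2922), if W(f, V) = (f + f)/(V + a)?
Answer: -1409147649/241 ≈ -5.8471e+6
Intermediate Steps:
a = 0
W(f, V) = 2*f/V (W(f, V) = (f + f)/(V + 0) = (2*f)/V = 2*f/V)
-4822545/W(-1205, -2922) = -4822545/(2*(-1205)/(-2922)) = -4822545/(2*(-1205)*(-1/2922)) = -4822545/1205/1461 = -4822545*1461/1205 = -1409147649/241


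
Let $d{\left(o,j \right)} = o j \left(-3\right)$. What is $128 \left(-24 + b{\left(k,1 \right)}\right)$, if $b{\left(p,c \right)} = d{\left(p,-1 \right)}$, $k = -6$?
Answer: $-5376$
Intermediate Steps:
$d{\left(o,j \right)} = - 3 j o$ ($d{\left(o,j \right)} = j o \left(-3\right) = - 3 j o$)
$b{\left(p,c \right)} = 3 p$ ($b{\left(p,c \right)} = \left(-3\right) \left(-1\right) p = 3 p$)
$128 \left(-24 + b{\left(k,1 \right)}\right) = 128 \left(-24 + 3 \left(-6\right)\right) = 128 \left(-24 - 18\right) = 128 \left(-42\right) = -5376$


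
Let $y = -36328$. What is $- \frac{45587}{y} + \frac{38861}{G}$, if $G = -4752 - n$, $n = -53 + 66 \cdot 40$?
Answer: $- \frac{1077179415}{266611192} \approx -4.0403$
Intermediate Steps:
$n = 2587$ ($n = -53 + 2640 = 2587$)
$G = -7339$ ($G = -4752 - 2587 = -7339$)
$- \frac{45587}{y} + \frac{38861}{G} = - \frac{45587}{-36328} + \frac{38861}{-7339} = \left(-45587\right) \left(- \frac{1}{36328}\right) + 38861 \left(- \frac{1}{7339}\right) = \frac{45587}{36328} - \frac{38861}{7339} = - \frac{1077179415}{266611192}$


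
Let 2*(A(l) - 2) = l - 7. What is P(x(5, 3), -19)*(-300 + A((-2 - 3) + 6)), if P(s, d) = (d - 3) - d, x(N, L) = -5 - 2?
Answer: 903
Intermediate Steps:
A(l) = -3/2 + l/2 (A(l) = 2 + (l - 7)/2 = 2 + (-7 + l)/2 = 2 + (-7/2 + l/2) = -3/2 + l/2)
x(N, L) = -7
P(s, d) = -3 (P(s, d) = (-3 + d) - d = -3)
P(x(5, 3), -19)*(-300 + A((-2 - 3) + 6)) = -3*(-300 + (-3/2 + ((-2 - 3) + 6)/2)) = -3*(-300 + (-3/2 + (-5 + 6)/2)) = -3*(-300 + (-3/2 + (1/2)*1)) = -3*(-300 + (-3/2 + 1/2)) = -3*(-300 - 1) = -3*(-301) = 903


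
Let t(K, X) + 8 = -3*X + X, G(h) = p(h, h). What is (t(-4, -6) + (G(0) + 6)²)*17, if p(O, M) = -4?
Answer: 136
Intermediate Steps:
G(h) = -4
t(K, X) = -8 - 2*X (t(K, X) = -8 + (-3*X + X) = -8 - 2*X)
(t(-4, -6) + (G(0) + 6)²)*17 = ((-8 - 2*(-6)) + (-4 + 6)²)*17 = ((-8 + 12) + 2²)*17 = (4 + 4)*17 = 8*17 = 136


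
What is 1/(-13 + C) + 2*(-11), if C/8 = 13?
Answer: -2001/91 ≈ -21.989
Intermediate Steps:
C = 104 (C = 8*13 = 104)
1/(-13 + C) + 2*(-11) = 1/(-13 + 104) + 2*(-11) = 1/91 - 22 = -2001/91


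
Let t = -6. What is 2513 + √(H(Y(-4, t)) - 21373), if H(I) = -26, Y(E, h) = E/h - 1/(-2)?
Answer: 2513 + I*√21399 ≈ 2513.0 + 146.28*I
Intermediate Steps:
Y(E, h) = ½ + E/h (Y(E, h) = E/h - 1*(-½) = E/h + ½ = ½ + E/h)
2513 + √(H(Y(-4, t)) - 21373) = 2513 + √(-26 - 21373) = 2513 + √(-21399) = 2513 + I*√21399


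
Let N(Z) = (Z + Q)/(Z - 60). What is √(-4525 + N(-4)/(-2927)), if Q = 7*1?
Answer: I*√2481098469619/23416 ≈ 67.268*I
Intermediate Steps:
Q = 7
N(Z) = (7 + Z)/(-60 + Z) (N(Z) = (Z + 7)/(Z - 60) = (7 + Z)/(-60 + Z))
√(-4525 + N(-4)/(-2927)) = √(-4525 + ((7 - 4)/(-60 - 4))/(-2927)) = √(-4525 + (3/(-64))*(-1/2927)) = √(-4525 - 1/64*3*(-1/2927)) = √(-4525 - 3/64*(-1/2927)) = √(-4525 + 3/187328) = √(-847659197/187328) = I*√2481098469619/23416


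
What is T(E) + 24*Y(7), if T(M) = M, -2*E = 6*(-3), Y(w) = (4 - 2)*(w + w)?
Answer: 681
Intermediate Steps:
Y(w) = 4*w (Y(w) = 2*(2*w) = 4*w)
E = 9 (E = -3*(-3) = -½*(-18) = 9)
T(E) + 24*Y(7) = 9 + 24*(4*7) = 9 + 24*28 = 9 + 672 = 681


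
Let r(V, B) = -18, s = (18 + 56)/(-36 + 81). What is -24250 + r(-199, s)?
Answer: -24268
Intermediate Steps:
s = 74/45 ≈ 1.6444
-24250 + r(-199, s) = -24250 - 18 = -24268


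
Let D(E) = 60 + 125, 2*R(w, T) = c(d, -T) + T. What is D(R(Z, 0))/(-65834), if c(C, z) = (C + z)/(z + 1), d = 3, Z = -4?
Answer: -185/65834 ≈ -0.0028101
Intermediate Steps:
c(C, z) = (C + z)/(1 + z)
R(w, T) = T/2 + (3 - T)/(2*(1 - T)) (R(w, T) = ((3 - T)/(1 - T) + T)/2 = (T + (3 - T)/(1 - T))/2 = T/2 + (3 - T)/(2*(1 - T)))
D(E) = 185
D(R(Z, 0))/(-65834) = 185/(-65834) = 185*(-1/65834) = -185/65834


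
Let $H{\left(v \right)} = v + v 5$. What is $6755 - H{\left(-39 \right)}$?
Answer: $6989$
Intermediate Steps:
$H{\left(v \right)} = 6 v$ ($H{\left(v \right)} = v + 5 v = 6 v$)
$6755 - H{\left(-39 \right)} = 6755 - 6 \left(-39\right) = 6755 - -234 = 6755 + 234 = 6989$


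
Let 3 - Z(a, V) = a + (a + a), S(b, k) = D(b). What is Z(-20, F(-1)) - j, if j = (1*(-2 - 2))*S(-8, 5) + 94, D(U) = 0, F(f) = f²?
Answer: -31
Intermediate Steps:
S(b, k) = 0
Z(a, V) = 3 - 3*a (Z(a, V) = 3 - (a + (a + a)) = 3 - (a + 2*a) = 3 - 3*a)
j = 94 (j = (1*(-2 - 2))*0 + 94 = (1*(-4))*0 + 94 = -4*0 + 94 = 0 + 94 = 94)
Z(-20, F(-1)) - j = (3 - 3*(-20)) - 1*94 = (3 + 60) - 94 = 63 - 94 = -31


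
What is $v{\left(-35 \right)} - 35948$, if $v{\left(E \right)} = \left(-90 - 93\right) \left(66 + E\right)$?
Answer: $-41621$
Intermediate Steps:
$v{\left(E \right)} = -12078 - 183 E$ ($v{\left(E \right)} = - 183 \left(66 + E\right) = -12078 - 183 E$)
$v{\left(-35 \right)} - 35948 = \left(-12078 - -6405\right) - 35948 = \left(-12078 + 6405\right) - 35948 = -5673 - 35948 = -41621$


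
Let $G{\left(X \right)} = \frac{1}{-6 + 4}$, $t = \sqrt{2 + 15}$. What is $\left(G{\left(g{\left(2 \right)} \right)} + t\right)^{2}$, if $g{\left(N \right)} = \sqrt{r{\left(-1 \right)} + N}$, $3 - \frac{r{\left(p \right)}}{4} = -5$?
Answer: $\frac{69}{4} - \sqrt{17} \approx 13.127$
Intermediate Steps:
$t = \sqrt{17} \approx 4.1231$
$r{\left(p \right)} = 32$ ($r{\left(p \right)} = 12 - -20 = 12 + 20 = 32$)
$g{\left(N \right)} = \sqrt{32 + N}$
$G{\left(X \right)} = - \frac{1}{2}$ ($G{\left(X \right)} = \frac{1}{-2} = - \frac{1}{2}$)
$\left(G{\left(g{\left(2 \right)} \right)} + t\right)^{2} = \left(- \frac{1}{2} + \sqrt{17}\right)^{2}$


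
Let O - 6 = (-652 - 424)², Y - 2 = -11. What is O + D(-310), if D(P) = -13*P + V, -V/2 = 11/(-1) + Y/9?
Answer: 1161836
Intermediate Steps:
Y = -9 (Y = 2 - 11 = -9)
V = 24 (V = -2*(11/(-1) - 9/9) = -2*(11*(-1) - 9*⅑) = -2*(-11 - 1) = -2*(-12) = 24)
O = 1157782 (O = 6 + (-652 - 424)² = 6 + (-1076)² = 6 + 1157776 = 1157782)
D(P) = 24 - 13*P (D(P) = -13*P + 24 = 24 - 13*P)
O + D(-310) = 1157782 + (24 - 13*(-310)) = 1157782 + (24 + 4030) = 1157782 + 4054 = 1161836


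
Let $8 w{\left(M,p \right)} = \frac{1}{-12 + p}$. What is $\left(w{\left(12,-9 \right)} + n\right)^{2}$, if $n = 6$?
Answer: $\frac{1014049}{28224} \approx 35.929$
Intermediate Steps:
$w{\left(M,p \right)} = \frac{1}{8 \left(-12 + p\right)}$
$\left(w{\left(12,-9 \right)} + n\right)^{2} = \left(\frac{1}{8 \left(-12 - 9\right)} + 6\right)^{2} = \left(\frac{1}{8 \left(-21\right)} + 6\right)^{2} = \left(\frac{1}{8} \left(- \frac{1}{21}\right) + 6\right)^{2} = \left(- \frac{1}{168} + 6\right)^{2} = \left(\frac{1007}{168}\right)^{2} = \frac{1014049}{28224}$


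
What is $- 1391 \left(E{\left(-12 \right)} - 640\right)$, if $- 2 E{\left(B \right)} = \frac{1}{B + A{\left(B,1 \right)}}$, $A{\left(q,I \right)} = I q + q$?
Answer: $\frac{64095889}{72} \approx 8.9022 \cdot 10^{5}$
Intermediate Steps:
$A{\left(q,I \right)} = q + I q$
$E{\left(B \right)} = - \frac{1}{6 B}$ ($E{\left(B \right)} = - \frac{1}{2 \left(B + B \left(1 + 1\right)\right)} = - \frac{1}{2 \left(B + B 2\right)} = - \frac{1}{2 \left(B + 2 B\right)} = - \frac{1}{2 \cdot 3 B} = - \frac{\frac{1}{3} \frac{1}{B}}{2} = - \frac{1}{6 B}$)
$- 1391 \left(E{\left(-12 \right)} - 640\right) = - 1391 \left(- \frac{1}{6 \left(-12\right)} - 640\right) = - 1391 \left(\left(- \frac{1}{6}\right) \left(- \frac{1}{12}\right) - 640\right) = - 1391 \left(\frac{1}{72} - 640\right) = \left(-1391\right) \left(- \frac{46079}{72}\right) = \frac{64095889}{72}$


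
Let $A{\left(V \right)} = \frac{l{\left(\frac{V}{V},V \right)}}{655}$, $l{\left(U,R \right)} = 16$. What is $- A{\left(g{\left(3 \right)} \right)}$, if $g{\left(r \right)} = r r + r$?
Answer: $- \frac{16}{655} \approx -0.024427$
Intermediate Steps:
$g{\left(r \right)} = r + r^{2}$ ($g{\left(r \right)} = r^{2} + r = r + r^{2}$)
$A{\left(V \right)} = \frac{16}{655}$
$- A{\left(g{\left(3 \right)} \right)} = \left(-1\right) \frac{16}{655} = - \frac{16}{655}$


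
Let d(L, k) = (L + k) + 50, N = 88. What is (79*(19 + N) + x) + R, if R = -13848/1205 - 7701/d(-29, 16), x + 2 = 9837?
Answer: 805578399/44585 ≈ 18068.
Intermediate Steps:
x = 9835 (x = -2 + 9837 = 9835)
d(L, k) = 50 + L + k
R = -9792081/44585 (R = -13848/1205 - 7701/(50 - 29 + 16) = -13848*1/1205 - 7701/37 = -13848/1205 - 7701*1/37 = -13848/1205 - 7701/37 = -9792081/44585 ≈ -219.63)
(79*(19 + N) + x) + R = (79*(19 + 88) + 9835) - 9792081/44585 = (79*107 + 9835) - 9792081/44585 = (8453 + 9835) - 9792081/44585 = 18288 - 9792081/44585 = 805578399/44585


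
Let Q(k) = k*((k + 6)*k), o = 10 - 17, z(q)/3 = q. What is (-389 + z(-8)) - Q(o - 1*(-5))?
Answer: -429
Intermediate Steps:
z(q) = 3*q
o = -7
Q(k) = k²*(6 + k) (Q(k) = k*((6 + k)*k) = k*(k*(6 + k)) = k²*(6 + k))
(-389 + z(-8)) - Q(o - 1*(-5)) = (-389 + 3*(-8)) - (-7 - 1*(-5))²*(6 + (-7 - 1*(-5))) = (-389 - 24) - (-7 + 5)²*(6 + (-7 + 5)) = -413 - (-2)²*(6 - 2) = -413 - 4*4 = -413 - 1*16 = -413 - 16 = -429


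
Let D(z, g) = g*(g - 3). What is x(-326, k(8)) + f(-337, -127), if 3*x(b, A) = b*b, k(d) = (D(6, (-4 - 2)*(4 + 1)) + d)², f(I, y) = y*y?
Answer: 154663/3 ≈ 51554.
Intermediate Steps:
f(I, y) = y²
D(z, g) = g*(-3 + g)
k(d) = (990 + d)² (k(d) = (((-4 - 2)*(4 + 1))*(-3 + (-4 - 2)*(4 + 1)) + d)² = ((-6*5)*(-3 - 6*5) + d)² = (-30*(-3 - 30) + d)² = (-30*(-33) + d)² = (990 + d)²)
x(b, A) = b²/3 (x(b, A) = (b*b)/3 = b²/3)
x(-326, k(8)) + f(-337, -127) = (⅓)*(-326)² + (-127)² = (⅓)*106276 + 16129 = 106276/3 + 16129 = 154663/3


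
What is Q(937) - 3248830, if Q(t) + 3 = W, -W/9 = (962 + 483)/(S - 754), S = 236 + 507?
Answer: -35724158/11 ≈ -3.2477e+6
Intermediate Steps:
S = 743
W = 13005/11 (W = -9*(962 + 483)/(743 - 754) = -13005/(-11) = -13005*(-1)/11 = -9*(-1445/11) = 13005/11 ≈ 1182.3)
Q(t) = 12972/11 (Q(t) = -3 + 13005/11 = 12972/11)
Q(937) - 3248830 = 12972/11 - 3248830 = -35724158/11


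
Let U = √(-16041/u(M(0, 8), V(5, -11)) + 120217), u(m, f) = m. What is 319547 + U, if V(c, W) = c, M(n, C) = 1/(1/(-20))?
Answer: 319547 + √12101905/10 ≈ 3.1990e+5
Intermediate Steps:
M(n, C) = -20 (M(n, C) = 1/(-1/20) = -20)
U = √12101905/10 (U = √(-16041/(-20) + 120217) = √(-16041*(-1/20) + 120217) = √(16041/20 + 120217) = √(2420381/20) = √12101905/10 ≈ 347.88)
319547 + U = 319547 + √12101905/10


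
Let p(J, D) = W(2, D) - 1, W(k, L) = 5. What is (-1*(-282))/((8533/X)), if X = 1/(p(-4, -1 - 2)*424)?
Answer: 141/7235984 ≈ 1.9486e-5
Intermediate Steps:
p(J, D) = 4 (p(J, D) = 5 - 1 = 4)
X = 1/1696 (X = 1/(4*424) = 1/1696 ≈ 0.00058962)
(-1*(-282))/((8533/X)) = (-1*(-282))/((8533/(1/1696))) = 282/((8533*1696)) = 282/14471968 = 282*(1/14471968) = 141/7235984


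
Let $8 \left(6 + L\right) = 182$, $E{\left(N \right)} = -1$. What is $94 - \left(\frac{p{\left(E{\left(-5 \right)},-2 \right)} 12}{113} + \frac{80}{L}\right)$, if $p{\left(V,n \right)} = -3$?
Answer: $\frac{677926}{7571} \approx 89.542$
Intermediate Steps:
$L = \frac{67}{4}$ ($L = -6 + \frac{1}{8} \cdot 182 = -6 + \frac{91}{4} = \frac{67}{4} \approx 16.75$)
$94 - \left(\frac{p{\left(E{\left(-5 \right)},-2 \right)} 12}{113} + \frac{80}{L}\right) = 94 - \left(\frac{\left(-3\right) 12}{113} + \frac{80}{\frac{67}{4}}\right) = 94 - \left(\left(-36\right) \frac{1}{113} + 80 \cdot \frac{4}{67}\right) = 94 - \left(- \frac{36}{113} + \frac{320}{67}\right) = 94 - \frac{33748}{7571} = \frac{677926}{7571}$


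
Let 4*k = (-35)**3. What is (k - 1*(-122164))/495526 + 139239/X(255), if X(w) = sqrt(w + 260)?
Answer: 445781/1982104 + 139239*sqrt(515)/515 ≈ 6135.8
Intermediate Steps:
X(w) = sqrt(260 + w)
k = -42875/4 (k = (1/4)*(-35)**3 = (1/4)*(-42875) = -42875/4 ≈ -10719.)
(k - 1*(-122164))/495526 + 139239/X(255) = (-42875/4 - 1*(-122164))/495526 + 139239/(sqrt(260 + 255)) = (-42875/4 + 122164)*(1/495526) + 139239/(sqrt(515)) = (445781/4)*(1/495526) + 139239*(sqrt(515)/515) = 445781/1982104 + 139239*sqrt(515)/515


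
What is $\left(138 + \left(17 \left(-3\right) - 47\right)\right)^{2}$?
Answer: $1600$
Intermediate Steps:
$\left(138 + \left(17 \left(-3\right) - 47\right)\right)^{2} = \left(138 - 98\right)^{2} = 40^{2} = 1600$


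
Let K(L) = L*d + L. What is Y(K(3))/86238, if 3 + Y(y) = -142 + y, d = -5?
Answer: -157/86238 ≈ -0.0018205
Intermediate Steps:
K(L) = -4*L (K(L) = L*(-5) + L = -5*L + L = -4*L)
Y(y) = -145 + y (Y(y) = -3 + (-142 + y) = -145 + y)
Y(K(3))/86238 = (-145 - 4*3)/86238 = (-145 - 12)*(1/86238) = -157*1/86238 = -157/86238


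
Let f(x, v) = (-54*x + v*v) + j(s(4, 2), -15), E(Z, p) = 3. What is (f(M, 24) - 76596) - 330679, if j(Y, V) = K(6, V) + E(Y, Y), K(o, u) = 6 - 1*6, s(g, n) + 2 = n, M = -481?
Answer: -380722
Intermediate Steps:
s(g, n) = -2 + n
K(o, u) = 0 (K(o, u) = 6 - 6 = 0)
j(Y, V) = 3 (j(Y, V) = 0 + 3 = 3)
f(x, v) = 3 + v² - 54*x (f(x, v) = (-54*x + v*v) + 3 = (-54*x + v²) + 3 = (v² - 54*x) + 3 = 3 + v² - 54*x)
(f(M, 24) - 76596) - 330679 = ((3 + 24² - 54*(-481)) - 76596) - 330679 = ((3 + 576 + 25974) - 76596) - 330679 = (26553 - 76596) - 330679 = -50043 - 330679 = -380722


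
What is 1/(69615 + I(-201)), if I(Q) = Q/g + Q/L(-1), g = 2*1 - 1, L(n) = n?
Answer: 1/69615 ≈ 1.4365e-5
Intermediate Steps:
g = 1 (g = 2 - 1 = 1)
I(Q) = 0 (I(Q) = Q/1 + Q/(-1) = Q*1 + Q*(-1) = Q - Q = 0)
1/(69615 + I(-201)) = 1/(69615 + 0) = 1/69615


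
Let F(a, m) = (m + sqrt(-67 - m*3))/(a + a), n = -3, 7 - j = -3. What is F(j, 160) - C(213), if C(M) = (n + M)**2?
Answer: -44092 + I*sqrt(547)/20 ≈ -44092.0 + 1.1694*I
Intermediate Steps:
j = 10 (j = 7 - 1*(-3) = 7 + 3 = 10)
F(a, m) = (m + sqrt(-67 - 3*m))/(2*a) (F(a, m) = (m + sqrt(-67 - 3*m))/((2*a)) = (m + sqrt(-67 - 3*m))*(1/(2*a)) = (m + sqrt(-67 - 3*m))/(2*a))
C(M) = (-3 + M)**2
F(j, 160) - C(213) = (1/2)*(160 + sqrt(-67 - 3*160))/10 - (-3 + 213)**2 = (1/2)*(1/10)*(160 + sqrt(-67 - 480)) - 1*210**2 = (1/2)*(1/10)*(160 + sqrt(-547)) - 1*44100 = (1/2)*(1/10)*(160 + I*sqrt(547)) - 44100 = (8 + I*sqrt(547)/20) - 44100 = -44092 + I*sqrt(547)/20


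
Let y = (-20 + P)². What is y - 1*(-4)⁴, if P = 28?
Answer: -192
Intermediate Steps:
y = 64 (y = (-20 + 28)² = 8² = 64)
y - 1*(-4)⁴ = 64 - 1*(-4)⁴ = 64 - 1*256 = 64 - 256 = -192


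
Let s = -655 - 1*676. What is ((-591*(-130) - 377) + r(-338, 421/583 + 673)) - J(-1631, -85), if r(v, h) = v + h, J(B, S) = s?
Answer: 45543798/583 ≈ 78120.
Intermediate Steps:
s = -1331 (s = -655 - 676 = -1331)
J(B, S) = -1331
r(v, h) = h + v
((-591*(-130) - 377) + r(-338, 421/583 + 673)) - J(-1631, -85) = ((-591*(-130) - 377) + ((421/583 + 673) - 338)) - 1*(-1331) = ((76830 - 377) + ((421*(1/583) + 673) - 338)) + 1331 = (76453 + ((421/583 + 673) - 338)) + 1331 = (76453 + (392780/583 - 338)) + 1331 = (76453 + 195726/583) + 1331 = 44767825/583 + 1331 = 45543798/583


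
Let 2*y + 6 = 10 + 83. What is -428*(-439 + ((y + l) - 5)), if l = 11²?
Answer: 119626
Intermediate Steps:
y = 87/2 (y = -3 + (10 + 83)/2 = -3 + (½)*93 = -3 + 93/2 = 87/2 ≈ 43.500)
l = 121
-428*(-439 + ((y + l) - 5)) = -428*(-439 + ((87/2 + 121) - 5)) = -428*(-439 + (329/2 - 5)) = -428*(-439 + 319/2) = -428*(-559/2) = 119626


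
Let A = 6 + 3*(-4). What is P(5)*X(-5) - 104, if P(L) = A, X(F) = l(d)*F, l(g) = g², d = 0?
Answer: -104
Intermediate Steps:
A = -6 (A = 6 - 12 = -6)
X(F) = 0 (X(F) = 0²*F = 0*F = 0)
P(L) = -6
P(5)*X(-5) - 104 = -6*0 - 104 = 0 - 104 = -104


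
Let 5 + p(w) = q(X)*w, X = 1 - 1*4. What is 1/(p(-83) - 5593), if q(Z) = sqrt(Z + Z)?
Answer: I/(-5598*I + 83*sqrt(6)) ≈ -0.0001784 + 6.4791e-6*I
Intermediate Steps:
X = -3 (X = 1 - 4 = -3)
q(Z) = sqrt(2)*sqrt(Z) (q(Z) = sqrt(2*Z) = sqrt(2)*sqrt(Z))
p(w) = -5 + I*w*sqrt(6) (p(w) = -5 + (sqrt(2)*sqrt(-3))*w = -5 + (sqrt(2)*(I*sqrt(3)))*w = -5 + (I*sqrt(6))*w = -5 + I*w*sqrt(6))
1/(p(-83) - 5593) = 1/((-5 + I*(-83)*sqrt(6)) - 5593) = 1/((-5 - 83*I*sqrt(6)) - 5593) = 1/(-5598 - 83*I*sqrt(6))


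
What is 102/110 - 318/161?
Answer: -9279/8855 ≈ -1.0479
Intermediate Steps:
102/110 - 318/161 = 102*(1/110) - 318*1/161 = 51/55 - 318/161 = -9279/8855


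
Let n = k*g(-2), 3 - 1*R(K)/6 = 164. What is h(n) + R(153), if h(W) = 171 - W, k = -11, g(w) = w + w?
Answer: -839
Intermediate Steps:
g(w) = 2*w
R(K) = -966 (R(K) = 18 - 6*164 = 18 - 984 = -966)
n = 44 (n = -22*(-2) = -11*(-4) = 44)
h(n) + R(153) = (171 - 1*44) - 966 = (171 - 44) - 966 = 127 - 966 = -839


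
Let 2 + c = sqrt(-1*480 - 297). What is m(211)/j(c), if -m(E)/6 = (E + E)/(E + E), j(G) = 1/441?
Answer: -2646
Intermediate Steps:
c = -2 + I*sqrt(777) (c = -2 + sqrt(-1*480 - 297) = -2 + sqrt(-480 - 297) = -2 + sqrt(-777) = -2 + I*sqrt(777) ≈ -2.0 + 27.875*I)
j(G) = 1/441
m(E) = -6 (m(E) = -6*(E + E)/(E + E) = -6*2*E/(2*E) = -6*2*E*1/(2*E) = -6*1 = -6)
m(211)/j(c) = -6/1/441 = -6*441 = -2646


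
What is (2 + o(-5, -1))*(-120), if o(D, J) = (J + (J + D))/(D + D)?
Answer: -324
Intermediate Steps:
o(D, J) = (D + 2*J)/(2*D) (o(D, J) = (J + (D + J))/((2*D)) = (D + 2*J)*(1/(2*D)) = (D + 2*J)/(2*D))
(2 + o(-5, -1))*(-120) = (2 + (-1 + (½)*(-5))/(-5))*(-120) = (2 - (-1 - 5/2)/5)*(-120) = (2 - ⅕*(-7/2))*(-120) = (2 + 7/10)*(-120) = (27/10)*(-120) = -324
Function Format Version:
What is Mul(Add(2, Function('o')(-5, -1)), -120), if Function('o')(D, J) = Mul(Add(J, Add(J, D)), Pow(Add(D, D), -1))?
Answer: -324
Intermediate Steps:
Function('o')(D, J) = Mul(Rational(1, 2), Pow(D, -1), Add(D, Mul(2, J))) (Function('o')(D, J) = Mul(Add(J, Add(D, J)), Pow(Mul(2, D), -1)) = Mul(Add(D, Mul(2, J)), Mul(Rational(1, 2), Pow(D, -1))) = Mul(Rational(1, 2), Pow(D, -1), Add(D, Mul(2, J))))
Mul(Add(2, Function('o')(-5, -1)), -120) = Mul(Add(2, Mul(Pow(-5, -1), Add(-1, Mul(Rational(1, 2), -5)))), -120) = Mul(Add(2, Mul(Rational(-1, 5), Add(-1, Rational(-5, 2)))), -120) = Mul(Add(2, Mul(Rational(-1, 5), Rational(-7, 2))), -120) = Mul(Add(2, Rational(7, 10)), -120) = Mul(Rational(27, 10), -120) = -324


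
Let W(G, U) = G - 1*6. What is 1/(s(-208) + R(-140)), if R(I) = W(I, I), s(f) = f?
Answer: -1/354 ≈ -0.0028249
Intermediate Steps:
W(G, U) = -6 + G (W(G, U) = G - 6 = -6 + G)
R(I) = -6 + I
1/(s(-208) + R(-140)) = 1/(-208 + (-6 - 140)) = 1/(-208 - 146) = 1/(-354) = -1/354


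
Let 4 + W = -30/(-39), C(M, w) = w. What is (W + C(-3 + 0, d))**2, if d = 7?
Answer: 2401/169 ≈ 14.207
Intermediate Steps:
W = -42/13 (W = -4 - 30/(-39) = -4 - 30*(-1/39) = -4 + 10/13 = -42/13 ≈ -3.2308)
(W + C(-3 + 0, d))**2 = (-42/13 + 7)**2 = (49/13)**2 = 2401/169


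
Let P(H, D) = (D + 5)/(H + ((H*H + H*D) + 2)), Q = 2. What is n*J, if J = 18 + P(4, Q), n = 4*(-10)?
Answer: -2188/3 ≈ -729.33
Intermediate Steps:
n = -40
P(H, D) = (5 + D)/(2 + H + H² + D*H) (P(H, D) = (5 + D)/(H + ((H² + D*H) + 2)) = (5 + D)/(H + (2 + H² + D*H)) = (5 + D)/(2 + H + H² + D*H))
J = 547/30 (J = 18 + (5 + 2)/(2 + 4 + 4² + 2*4) = 18 + 7/(2 + 4 + 16 + 8) = 18 + 7/30 = 547/30 ≈ 18.233)
n*J = -40*547/30 = -2188/3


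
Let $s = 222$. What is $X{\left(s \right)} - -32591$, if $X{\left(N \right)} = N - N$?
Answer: $32591$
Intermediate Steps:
$X{\left(N \right)} = 0$
$X{\left(s \right)} - -32591 = 0 - -32591 = 0 + 32591 = 32591$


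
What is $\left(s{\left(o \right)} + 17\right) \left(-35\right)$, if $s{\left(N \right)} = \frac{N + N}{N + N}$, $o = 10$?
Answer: $-630$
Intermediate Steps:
$s{\left(N \right)} = 1$ ($s{\left(N \right)} = \frac{2 N}{2 N} = 2 N \frac{1}{2 N} = 1$)
$\left(s{\left(o \right)} + 17\right) \left(-35\right) = \left(1 + 17\right) \left(-35\right) = 18 \left(-35\right) = -630$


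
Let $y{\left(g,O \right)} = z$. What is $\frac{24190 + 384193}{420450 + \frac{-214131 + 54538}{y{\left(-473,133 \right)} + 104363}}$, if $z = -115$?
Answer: $\frac{42573110984}{43830912007} \approx 0.9713$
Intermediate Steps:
$y{\left(g,O \right)} = -115$
$\frac{24190 + 384193}{420450 + \frac{-214131 + 54538}{y{\left(-473,133 \right)} + 104363}} = \frac{24190 + 384193}{420450 + \frac{-214131 + 54538}{-115 + 104363}} = \frac{408383}{420450 - \frac{159593}{104248}} = \frac{408383}{\frac{43830912007}{104248}} = 408383 \cdot \frac{104248}{43830912007} = \frac{42573110984}{43830912007}$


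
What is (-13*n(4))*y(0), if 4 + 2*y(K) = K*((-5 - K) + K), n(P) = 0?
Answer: 0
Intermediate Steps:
y(K) = -2 - 5*K/2 (y(K) = -2 + (K*((-5 - K) + K))/2 = -2 + (K*(-5))/2 = -2 + (-5*K)/2 = -2 - 5*K/2)
(-13*n(4))*y(0) = (-13*0)*(-2 - 5/2*0) = 0*(-2 + 0) = 0*(-2) = 0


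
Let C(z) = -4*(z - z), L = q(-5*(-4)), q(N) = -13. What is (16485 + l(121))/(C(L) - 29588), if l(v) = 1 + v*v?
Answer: -31127/29588 ≈ -1.0520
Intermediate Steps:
L = -13
C(z) = 0 (C(z) = -4*0 = 0)
l(v) = 1 + v²
(16485 + l(121))/(C(L) - 29588) = (16485 + (1 + 121²))/(0 - 29588) = (16485 + (1 + 14641))/(-29588) = (16485 + 14642)*(-1/29588) = 31127*(-1/29588) = -31127/29588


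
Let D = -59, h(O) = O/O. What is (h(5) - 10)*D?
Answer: 531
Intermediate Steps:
h(O) = 1
(h(5) - 10)*D = (1 - 10)*(-59) = -9*(-59) = 531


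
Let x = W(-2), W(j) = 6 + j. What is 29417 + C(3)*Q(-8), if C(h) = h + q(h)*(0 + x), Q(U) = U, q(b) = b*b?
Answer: 29105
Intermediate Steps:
q(b) = b²
x = 4 (x = 6 - 2 = 4)
C(h) = h + 4*h² (C(h) = h + h²*(0 + 4) = h + h²*4 = h + 4*h²)
29417 + C(3)*Q(-8) = 29417 + (3*(1 + 4*3))*(-8) = 29417 + (3*(1 + 12))*(-8) = 29417 + (3*13)*(-8) = 29417 + 39*(-8) = 29417 - 312 = 29105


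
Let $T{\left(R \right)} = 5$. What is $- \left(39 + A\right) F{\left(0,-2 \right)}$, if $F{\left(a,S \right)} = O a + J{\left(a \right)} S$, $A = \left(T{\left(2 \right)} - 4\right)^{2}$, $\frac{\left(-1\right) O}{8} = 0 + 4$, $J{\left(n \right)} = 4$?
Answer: $320$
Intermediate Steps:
$O = -32$ ($O = - 8 \left(0 + 4\right) = \left(-8\right) 4 = -32$)
$A = 1$ ($A = \left(5 - 4\right)^{2} = 1^{2} = 1$)
$F{\left(a,S \right)} = - 32 a + 4 S$
$- \left(39 + A\right) F{\left(0,-2 \right)} = - \left(39 + 1\right) \left(\left(-32\right) 0 + 4 \left(-2\right)\right) = - 40 \left(0 - 8\right) = - 40 \left(-8\right) = \left(-1\right) \left(-320\right) = 320$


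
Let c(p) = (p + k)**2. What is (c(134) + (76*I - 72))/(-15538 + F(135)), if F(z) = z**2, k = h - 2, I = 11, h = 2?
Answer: 18720/2687 ≈ 6.9669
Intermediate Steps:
k = 0 (k = 2 - 2 = 0)
c(p) = p**2 (c(p) = (p + 0)**2 = p**2)
(c(134) + (76*I - 72))/(-15538 + F(135)) = (134**2 + (76*11 - 72))/(-15538 + 135**2) = (17956 + (836 - 72))/(-15538 + 18225) = (17956 + 764)/2687 = 18720*(1/2687) = 18720/2687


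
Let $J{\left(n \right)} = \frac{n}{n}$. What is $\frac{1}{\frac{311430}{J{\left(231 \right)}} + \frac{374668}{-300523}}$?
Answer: $\frac{300523}{93591503222} \approx 3.211 \cdot 10^{-6}$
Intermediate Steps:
$J{\left(n \right)} = 1$
$\frac{1}{\frac{311430}{J{\left(231 \right)}} + \frac{374668}{-300523}} = \frac{1}{\frac{311430}{1} + \frac{374668}{-300523}} = \frac{1}{311430 \cdot 1 + 374668 \left(- \frac{1}{300523}\right)} = \frac{1}{311430 - \frac{374668}{300523}} = \frac{1}{\frac{93591503222}{300523}} = \frac{300523}{93591503222}$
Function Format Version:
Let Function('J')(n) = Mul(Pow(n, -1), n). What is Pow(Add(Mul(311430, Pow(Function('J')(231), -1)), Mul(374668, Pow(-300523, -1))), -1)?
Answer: Rational(300523, 93591503222) ≈ 3.2110e-6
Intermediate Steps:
Function('J')(n) = 1
Pow(Add(Mul(311430, Pow(Function('J')(231), -1)), Mul(374668, Pow(-300523, -1))), -1) = Pow(Add(Mul(311430, Pow(1, -1)), Mul(374668, Pow(-300523, -1))), -1) = Pow(Add(Mul(311430, 1), Mul(374668, Rational(-1, 300523))), -1) = Pow(Add(311430, Rational(-374668, 300523)), -1) = Pow(Rational(93591503222, 300523), -1) = Rational(300523, 93591503222)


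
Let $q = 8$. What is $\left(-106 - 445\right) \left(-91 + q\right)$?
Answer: $45733$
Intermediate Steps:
$\left(-106 - 445\right) \left(-91 + q\right) = \left(-106 - 445\right) \left(-91 + 8\right) = \left(-551\right) \left(-83\right) = 45733$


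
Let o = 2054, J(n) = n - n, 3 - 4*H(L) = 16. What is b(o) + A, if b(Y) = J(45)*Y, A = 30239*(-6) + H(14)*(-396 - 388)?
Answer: -178886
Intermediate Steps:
H(L) = -13/4 (H(L) = 3/4 - 1/4*16 = 3/4 - 4 = -13/4)
J(n) = 0
A = -178886 (A = 30239*(-6) - 13*(-396 - 388)/4 = -181434 - 13/4*(-784) = -181434 + 2548 = -178886)
b(Y) = 0 (b(Y) = 0*Y = 0)
b(o) + A = 0 - 178886 = -178886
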